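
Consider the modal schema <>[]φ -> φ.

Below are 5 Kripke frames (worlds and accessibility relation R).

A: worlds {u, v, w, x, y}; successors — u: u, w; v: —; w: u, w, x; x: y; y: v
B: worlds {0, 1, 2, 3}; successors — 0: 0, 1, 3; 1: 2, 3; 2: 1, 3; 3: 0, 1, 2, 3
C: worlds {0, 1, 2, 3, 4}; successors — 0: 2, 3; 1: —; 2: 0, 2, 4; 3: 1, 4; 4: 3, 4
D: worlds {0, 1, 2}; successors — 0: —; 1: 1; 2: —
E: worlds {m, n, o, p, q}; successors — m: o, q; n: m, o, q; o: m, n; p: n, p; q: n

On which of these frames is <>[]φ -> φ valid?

D

This is the axiom for symmetry; its first-order frame correspondent is forall x forall y (Rxy -> Ryx).
A: fails — Rwx but not Rxw.
B: fails — R01 but not R10.
C: fails — R31 but not R13.
D: condition met.
E: fails — Rpn but not Rnp.
Valid on: D.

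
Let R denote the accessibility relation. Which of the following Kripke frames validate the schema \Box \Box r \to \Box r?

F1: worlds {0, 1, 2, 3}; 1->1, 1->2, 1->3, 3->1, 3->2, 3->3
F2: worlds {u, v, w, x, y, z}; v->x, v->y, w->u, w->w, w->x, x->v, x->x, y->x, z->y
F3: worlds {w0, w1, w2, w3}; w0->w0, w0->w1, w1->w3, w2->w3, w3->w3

The schema corresponds to density: \forall x \forall y (Rxy \to \exists z (Rxz \wedge Rzy)).
F1: satisfies the condition.
F2: fails — Rzy but no t with Rzt and Rty.
F3: satisfies the condition.

F1, F3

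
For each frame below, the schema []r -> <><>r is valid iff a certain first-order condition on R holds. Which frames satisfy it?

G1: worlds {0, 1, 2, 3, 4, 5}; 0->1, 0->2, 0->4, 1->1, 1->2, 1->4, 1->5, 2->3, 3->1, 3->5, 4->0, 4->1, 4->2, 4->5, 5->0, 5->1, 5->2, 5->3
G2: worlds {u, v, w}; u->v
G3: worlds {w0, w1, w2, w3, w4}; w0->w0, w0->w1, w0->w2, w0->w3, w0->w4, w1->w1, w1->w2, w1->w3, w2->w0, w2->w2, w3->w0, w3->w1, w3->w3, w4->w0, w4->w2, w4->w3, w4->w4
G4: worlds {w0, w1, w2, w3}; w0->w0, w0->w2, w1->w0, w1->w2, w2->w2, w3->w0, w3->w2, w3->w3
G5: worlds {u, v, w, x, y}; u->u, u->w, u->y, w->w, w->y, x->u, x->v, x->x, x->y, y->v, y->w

The schema corresponds to a generalized confluence (Geach) condition: forall x exists w (xRw & x R^2 w).
G1: fails — at 2 but no w with 2Rw and 2R²w.
G2: fails — at u but no t with uRt and uR²t.
G3: condition met.
G4: condition met.
G5: fails — at v but no t with vRt and vR²t.

G3, G4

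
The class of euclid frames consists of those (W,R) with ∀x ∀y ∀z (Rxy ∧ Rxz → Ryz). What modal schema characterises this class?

The condition is the Euclidean property. The 5 schema ◇r → □◇r defines it.
Suppose ◇r→□◇r is valid. Take Rxy, Rxz and set V(r)={y}. Then ◇r at x, so □◇r at x, so ◇r at z, so some w with Rzw has r; w=y, i.e. Rzy. By symmetry of the argument, Ryz.

◇r → □◇r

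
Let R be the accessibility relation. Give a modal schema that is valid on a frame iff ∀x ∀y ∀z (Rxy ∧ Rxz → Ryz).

◇p → □◇p

A defining formula is ◇p → □◇p (the 5 axiom).
Suppose ◇p→□◇p is valid. Take Rxy, Rxz and set V(p)={y}. Then ◇p at x, so □◇p at x, so ◇p at z, so some w with Rzw has p; w=y, i.e. Rzy. By symmetry of the argument, Ryz.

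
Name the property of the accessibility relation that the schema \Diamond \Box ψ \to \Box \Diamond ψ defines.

convergence: \forall x \forall y \forall z (Rxy \wedge Rxz \to \exists w (Ryw \wedge Rzw))

Suppose ◇□ψ→□◇ψ is valid. Take Rxy, Rxz and set V(ψ)={w : Ryw}. Then □ψ at y so ◇□ψ at x, so □◇ψ at x, so ◇ψ at z, giving w with Rzw and Ryw.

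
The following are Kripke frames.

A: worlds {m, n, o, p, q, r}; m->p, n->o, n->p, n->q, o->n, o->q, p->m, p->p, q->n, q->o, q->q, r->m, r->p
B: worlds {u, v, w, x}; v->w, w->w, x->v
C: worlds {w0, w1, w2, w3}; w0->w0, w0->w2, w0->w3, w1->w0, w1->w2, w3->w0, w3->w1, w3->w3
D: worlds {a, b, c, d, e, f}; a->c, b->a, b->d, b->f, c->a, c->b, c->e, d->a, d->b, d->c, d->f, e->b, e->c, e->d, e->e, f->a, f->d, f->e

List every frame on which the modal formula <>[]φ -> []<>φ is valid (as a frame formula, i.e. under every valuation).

B

The schema corresponds to convergence: forall x forall y forall z (Rxy & Rxz -> exists w (Ryw & Rzw)).
A: fails — Rno and Rnp but o and p have no common successor.
B: ✓.
C: fails — Rw0w2 and Rw0w2 but w2 and w2 have no common successor.
D: fails — Rbf and Rba but f and a have no common successor.
Valid on: B.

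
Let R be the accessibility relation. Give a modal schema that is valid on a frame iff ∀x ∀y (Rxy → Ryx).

This is symmetry; the standard corresponding axiom is B: s → □◇s.
Suppose s→□◇s is valid. Take Rxy and set V(s)={x}. Then s at x, so □◇s at x, so ◇s at y, so some z with Ryz has s; z=x, i.e. Ryx.

s → □◇s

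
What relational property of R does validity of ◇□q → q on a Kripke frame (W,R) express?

symmetry: ∀x ∀y (Rxy → Ryx)

Replacing q by ¬q and contraposing gives the equivalent schema q → □◇q.
Suppose q→□◇q is valid. Take Rxy and set V(q)={x}. Then q at x, so □◇q at x, so ◇q at y, so some z with Ryz has q; z=x, i.e. Ryx.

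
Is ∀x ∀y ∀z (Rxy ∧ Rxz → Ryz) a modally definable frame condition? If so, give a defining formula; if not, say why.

Yes, by ◇p → □◇p

Yes: it is the Euclidean property, defined by the 5 schema ◇p → □◇p.
Suppose ◇p→□◇p is valid. Take Rxy, Rxz and set V(p)={y}. Then ◇p at x, so □◇p at x, so ◇p at z, so some w with Rzw has p; w=y, i.e. Rzy. By symmetry of the argument, Ryz.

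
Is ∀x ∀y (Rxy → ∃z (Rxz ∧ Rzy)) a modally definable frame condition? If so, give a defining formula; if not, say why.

Yes — defined by □□p → □p

This is a Sahlqvist condition; the C4 axiom □□p → □p defines it.
Suppose □□p→□p is valid. Take Rxy and set V(p)={w : xR²w}. Then □□p at x, so □p at x, so p at y, i.e. ∃z(Rxz∧Rzy).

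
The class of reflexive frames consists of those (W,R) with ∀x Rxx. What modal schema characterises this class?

The condition is reflexivity. The T schema □p → p defines it.
Suppose □p→p is valid. At any x set V(p)={w : Rxw}. Then □p holds at x, so p holds at x, i.e. Rxx.

□p → p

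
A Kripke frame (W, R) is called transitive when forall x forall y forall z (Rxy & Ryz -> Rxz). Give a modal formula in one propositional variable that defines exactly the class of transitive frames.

□ψ → □□ψ

The condition is transitivity. The 4 schema □ψ → □□ψ defines it.
Suppose □ψ→□□ψ is valid. Take Rxy, Ryz and set V(ψ)={w : Rxw}. Then □ψ at x, so □□ψ at x, so □ψ at y, so ψ at z, i.e. Rxz.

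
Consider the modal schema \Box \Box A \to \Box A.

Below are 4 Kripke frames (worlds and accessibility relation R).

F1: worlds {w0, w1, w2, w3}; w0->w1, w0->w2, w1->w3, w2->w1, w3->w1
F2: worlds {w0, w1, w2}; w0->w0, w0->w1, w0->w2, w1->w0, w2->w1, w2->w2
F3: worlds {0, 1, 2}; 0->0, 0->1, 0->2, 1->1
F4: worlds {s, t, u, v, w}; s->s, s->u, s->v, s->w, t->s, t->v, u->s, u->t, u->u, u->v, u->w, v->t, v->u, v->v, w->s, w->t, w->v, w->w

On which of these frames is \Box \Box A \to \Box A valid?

Frame correspondent (Sahlqvist): \forall x \forall y (Rxy \to \exists z (Rxz \wedge Rzy)) — i.e. density.
F1: fails — Rw3w1 but no z with Rw3z and Rzw1.
F2: condition met.
F3: condition met.
F4: condition met.

F2, F3, F4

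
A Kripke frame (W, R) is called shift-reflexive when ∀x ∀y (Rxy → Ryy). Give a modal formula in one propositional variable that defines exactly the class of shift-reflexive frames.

The condition is shift-reflexivity. The T□ schema □(□p → p) defines it.
Suppose □(□p→p) is valid. Take Rxy and set V(p)={w : Ryw}. Then at y, □p holds; since □(□p→p) at x, □p→p at y, so p at y, i.e. Ryy.

□(□p → p)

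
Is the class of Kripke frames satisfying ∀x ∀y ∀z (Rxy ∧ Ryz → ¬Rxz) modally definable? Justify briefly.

If a class were modally definable it would be closed under surjective bounded morphisms (Goldblatt–Thomason).
The 5-cycle (worlds a,b,c,d,e with a→b→c→d→e→a) is intransitive. Mapping every world to a single reflexive point • is a surjective bounded morphism; the reflexive point is not intransitive (R••∧R•• but R••).
So the class is not modally definable.

Not definable by any modal formula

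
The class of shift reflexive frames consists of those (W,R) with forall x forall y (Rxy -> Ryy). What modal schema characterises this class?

This is shift-reflexivity; the standard corresponding axiom is T□: □(□p → p).
Suppose □(□p→p) is valid. Take Rxy and set V(p)={w : Ryw}. Then at y, □p holds; since □(□p→p) at x, □p→p at y, so p at y, i.e. Ryy.

□(□p → p)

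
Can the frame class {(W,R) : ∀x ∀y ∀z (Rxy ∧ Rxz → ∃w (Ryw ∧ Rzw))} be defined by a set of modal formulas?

Definable; ◇□r → □◇r defines it

Yes: it is convergence, defined by the .2 schema ◇□r → □◇r.
Suppose ◇□r→□◇r is valid. Take Rxy, Rxz and set V(r)={w : Ryw}. Then □r at y so ◇□r at x, so □◇r at x, so ◇r at z, giving w with Rzw and Ryw.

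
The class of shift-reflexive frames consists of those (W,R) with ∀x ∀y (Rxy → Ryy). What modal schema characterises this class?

A defining formula is □(□r → r) (the T□ axiom).

□(□r → r)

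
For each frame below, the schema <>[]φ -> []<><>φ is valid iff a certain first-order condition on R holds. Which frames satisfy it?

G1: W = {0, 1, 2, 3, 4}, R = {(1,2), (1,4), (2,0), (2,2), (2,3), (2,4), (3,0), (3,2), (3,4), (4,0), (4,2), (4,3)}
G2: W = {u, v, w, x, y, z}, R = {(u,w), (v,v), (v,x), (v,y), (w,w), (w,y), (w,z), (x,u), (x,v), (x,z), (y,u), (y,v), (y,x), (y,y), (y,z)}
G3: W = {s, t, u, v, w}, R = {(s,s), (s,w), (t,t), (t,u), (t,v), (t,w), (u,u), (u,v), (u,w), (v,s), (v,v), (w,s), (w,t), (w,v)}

G3

This is the axiom for a generalized confluence (Geach) condition; its first-order frame correspondent is forall x forall y forall z ((xRy & xRz) -> exists w (yRw & z R^2 w)).
G1: fails — 2R0, 2R0 but no w with 0Rw and 0R²w.
G2: fails — wRw, wRz but no t with wRt and zR²t.
G3: holds.
Valid on: G3.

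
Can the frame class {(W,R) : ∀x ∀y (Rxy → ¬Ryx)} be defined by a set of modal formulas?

Any modally definable frame class is closed under surjective bounded morphisms.
The 5-cycle (worlds a,b,c,d,e with a→b→c→d→e→a) is asymmetric. Mapping every world to a single reflexive point • is a surjective bounded morphism, and the reflexive point is not asymmetric (R•• but asymmetry requires ¬R••).
Hence asymmetry is not modally definable.

Not definable by any modal formula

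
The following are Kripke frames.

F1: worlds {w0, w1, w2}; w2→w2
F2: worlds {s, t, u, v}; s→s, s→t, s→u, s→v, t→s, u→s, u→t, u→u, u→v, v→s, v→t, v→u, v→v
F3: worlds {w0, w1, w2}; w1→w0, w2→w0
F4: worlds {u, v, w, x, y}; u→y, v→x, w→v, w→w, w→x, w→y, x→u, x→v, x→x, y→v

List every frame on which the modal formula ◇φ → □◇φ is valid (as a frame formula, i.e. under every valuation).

F1

The schema corresponds to the Euclidean property: ∀x ∀y ∀z (Rxy ∧ Rxz → Ryz).
F1: satisfies the condition.
F2: fails — Rst and Rsv but not Rtv.
F3: fails — Rw1w0 and Rw1w0 but not Rw0w0.
F4: fails — Ruy and Ruy but not Ryy.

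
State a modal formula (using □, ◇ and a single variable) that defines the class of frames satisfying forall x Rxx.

A defining formula is □r → r (the T axiom).
Suppose □r→r is valid. At any x set V(r)={w : Rxw}. Then □r holds at x, so r holds at x, i.e. Rxx.

□r → r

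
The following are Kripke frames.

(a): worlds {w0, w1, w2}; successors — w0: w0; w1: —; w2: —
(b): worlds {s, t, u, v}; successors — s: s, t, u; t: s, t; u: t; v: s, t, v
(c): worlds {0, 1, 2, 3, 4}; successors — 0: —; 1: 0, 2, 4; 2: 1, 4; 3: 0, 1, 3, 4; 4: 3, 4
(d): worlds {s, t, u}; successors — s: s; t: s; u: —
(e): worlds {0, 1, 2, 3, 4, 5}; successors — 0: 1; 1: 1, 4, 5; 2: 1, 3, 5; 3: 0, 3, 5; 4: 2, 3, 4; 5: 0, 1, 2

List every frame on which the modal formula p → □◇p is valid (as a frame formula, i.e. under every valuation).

(a)

This is the axiom for symmetry; its first-order frame correspondent is ∀x ∀y (Rxy → Ryx).
(a): condition met.
(b): fails — Rut but not Rtu.
(c): fails — R10 but not R01.
(d): fails — Rts but not Rst.
(e): fails — R01 but not R10.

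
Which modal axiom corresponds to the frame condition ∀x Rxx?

This is reflexivity; the standard corresponding axiom is T: □ψ → ψ.
Suppose □ψ→ψ is valid. At any x set V(ψ)={w : Rxw}. Then □ψ holds at x, so ψ holds at x, i.e. Rxx.

□ψ → ψ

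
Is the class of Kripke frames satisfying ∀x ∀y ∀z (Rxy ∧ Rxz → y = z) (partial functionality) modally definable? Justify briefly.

Yes, by ◇r → □r

The condition is partial functionality. A defining modal formula is ◇r → □r.
Suppose ◇r→□r is valid. Take Rxy, Rxz and set V(r)={y}. Then ◇r at x, so □r at x, so r at z, i.e. z=y.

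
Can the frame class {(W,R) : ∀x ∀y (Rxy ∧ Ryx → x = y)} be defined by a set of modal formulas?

Any modally definable frame class is closed under surjective bounded morphisms.
The 4-cycle (worlds w0,w1,w2,w3 with w0→w1→w2→w3→w0) is antisymmetric. Sending even-indexed worlds to a and odd-indexed worlds to b is a surjective bounded morphism onto the two-world frame with a↔b, which is not antisymmetric.
So no modal formula (or set of formulas) defines exactly the antisymmetric frames.

No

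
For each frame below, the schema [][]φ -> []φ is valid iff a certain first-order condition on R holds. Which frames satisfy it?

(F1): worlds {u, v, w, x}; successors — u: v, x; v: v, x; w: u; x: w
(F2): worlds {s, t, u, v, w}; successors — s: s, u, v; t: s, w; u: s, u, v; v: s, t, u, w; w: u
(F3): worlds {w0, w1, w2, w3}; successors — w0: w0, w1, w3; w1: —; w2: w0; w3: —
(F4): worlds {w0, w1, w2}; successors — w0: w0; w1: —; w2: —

Frame correspondent (Sahlqvist): forall x forall y (Rxy -> exists z (Rxz & Rzy)) — i.e. density.
(F1): fails — Rxw but no z with Rxz and Rzw.
(F2): fails — Rvt but no z with Rvz and Rzt.
(F3): satisfies the condition.
(F4): satisfies the condition.

(F3), (F4)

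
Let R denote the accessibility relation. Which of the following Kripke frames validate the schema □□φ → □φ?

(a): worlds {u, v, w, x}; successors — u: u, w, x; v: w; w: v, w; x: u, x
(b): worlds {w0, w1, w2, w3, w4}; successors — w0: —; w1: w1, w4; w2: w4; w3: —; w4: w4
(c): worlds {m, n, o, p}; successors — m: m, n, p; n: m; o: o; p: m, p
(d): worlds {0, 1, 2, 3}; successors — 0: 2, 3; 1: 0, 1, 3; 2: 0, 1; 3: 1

(a), (b), (c)

This is the axiom for density; its first-order frame correspondent is ∀x ∀y (Rxy → ∃z (Rxz ∧ Rzy)).
(a): satisfies the condition.
(b): satisfies the condition.
(c): satisfies the condition.
(d): fails — R02 but no z with R0z and Rz2.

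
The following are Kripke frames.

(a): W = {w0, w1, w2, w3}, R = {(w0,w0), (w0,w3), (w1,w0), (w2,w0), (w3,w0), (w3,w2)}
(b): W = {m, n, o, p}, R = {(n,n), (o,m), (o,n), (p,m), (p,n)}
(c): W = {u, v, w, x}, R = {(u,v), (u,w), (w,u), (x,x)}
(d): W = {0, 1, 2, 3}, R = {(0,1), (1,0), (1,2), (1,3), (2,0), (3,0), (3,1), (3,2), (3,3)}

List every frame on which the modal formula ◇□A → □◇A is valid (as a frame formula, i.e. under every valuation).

(a)

Frame correspondent (Sahlqvist): ∀x ∀y ∀z (Rxy ∧ Rxz → ∃w (Ryw ∧ Rzw)) — i.e. convergence.
(a): holds.
(b): fails — Rom and Rom but m and m have no common successor.
(c): fails — Ruv and Ruv but v and v have no common successor.
(d): fails — R10 and R12 but 0 and 2 have no common successor.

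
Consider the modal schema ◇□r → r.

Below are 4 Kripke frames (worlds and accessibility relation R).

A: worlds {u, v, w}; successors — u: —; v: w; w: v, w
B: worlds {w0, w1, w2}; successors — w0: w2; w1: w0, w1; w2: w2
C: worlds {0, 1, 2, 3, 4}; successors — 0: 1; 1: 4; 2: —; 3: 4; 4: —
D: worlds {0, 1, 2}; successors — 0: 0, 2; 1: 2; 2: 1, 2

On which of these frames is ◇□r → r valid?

A

This is the axiom for symmetry; its first-order frame correspondent is ∀x ∀y (Rxy → Ryx).
A: satisfies the condition.
B: fails — Rw0w2 but not Rw2w0.
C: fails — R01 but not R10.
D: fails — R02 but not R20.
Valid on: A.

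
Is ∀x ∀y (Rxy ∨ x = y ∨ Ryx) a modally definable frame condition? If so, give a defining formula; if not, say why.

No — not modally definable

Modal frame validity is preserved under disjoint unions.
Take 4 disjoint single-world reflexive frames: each is trivially connected, but their disjoint union has 4 worlds with no edge between distinct components, so it is not connected.
So no modal formula (or set of formulas) defines exactly the connected frames.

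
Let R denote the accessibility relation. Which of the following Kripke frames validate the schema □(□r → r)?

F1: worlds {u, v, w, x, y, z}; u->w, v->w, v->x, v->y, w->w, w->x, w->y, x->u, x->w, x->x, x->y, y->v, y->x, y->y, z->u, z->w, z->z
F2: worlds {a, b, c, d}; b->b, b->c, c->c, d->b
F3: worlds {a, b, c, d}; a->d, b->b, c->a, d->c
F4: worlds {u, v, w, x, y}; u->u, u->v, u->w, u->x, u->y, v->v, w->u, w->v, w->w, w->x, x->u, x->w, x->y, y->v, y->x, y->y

This is the axiom for shift-reflexivity; its first-order frame correspondent is ∀x ∀y (Rxy → Ryy).
F1: fails — Rxu but not Ruu.
F2: satisfies the condition.
F3: fails — Rca but not Raa.
F4: fails — Rwx but not Rxx.
Valid on: F2.

F2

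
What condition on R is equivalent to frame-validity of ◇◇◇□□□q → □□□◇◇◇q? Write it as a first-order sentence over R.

∀x ∀y ∀z ((xR³y ∧ xR³z) → ∃w (yR³w ∧ zR³w))

This is a Sahlqvist (Geach-type) schema ◇^3□^3q → □^3◇^3q.
Minimal-valuation argument: fix x; take any y with xR^3y and any z with xR^3z. Set V(q) to the set of worlds R-reachable from y in exactly 3 steps. Then □^3q holds at y, so the antecedent holds at x; validity forces ◇^3q at z, giving a w with zR^3w and yR^3w.
First-order correspondent: ∀x ∀y ∀z ((xR³y ∧ xR³z) → ∃w (yR³w ∧ zR³w)).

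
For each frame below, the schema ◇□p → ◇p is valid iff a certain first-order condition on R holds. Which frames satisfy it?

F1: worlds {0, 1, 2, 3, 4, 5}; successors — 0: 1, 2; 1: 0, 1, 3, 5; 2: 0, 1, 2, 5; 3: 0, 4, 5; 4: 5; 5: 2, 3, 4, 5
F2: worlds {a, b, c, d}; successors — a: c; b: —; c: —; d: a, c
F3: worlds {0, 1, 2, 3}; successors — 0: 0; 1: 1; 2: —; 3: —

F3

Frame correspondent (Sahlqvist): ∀x ∀y (xRy → ∃w (yRw ∧ xRw)) — i.e. a generalized confluence (Geach) condition.
F1: fails — 3R0 but no w with 0Rw and 3Rw.
F2: fails — aRc but no w with cRw and aRw.
F3: ✓.
Valid on: F3.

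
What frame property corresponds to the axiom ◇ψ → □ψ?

Suppose ◇ψ→□ψ is valid. Take Rxy, Rxz and set V(ψ)={y}. Then ◇ψ at x, so □ψ at x, so ψ at z, i.e. z=y.

Partial functionality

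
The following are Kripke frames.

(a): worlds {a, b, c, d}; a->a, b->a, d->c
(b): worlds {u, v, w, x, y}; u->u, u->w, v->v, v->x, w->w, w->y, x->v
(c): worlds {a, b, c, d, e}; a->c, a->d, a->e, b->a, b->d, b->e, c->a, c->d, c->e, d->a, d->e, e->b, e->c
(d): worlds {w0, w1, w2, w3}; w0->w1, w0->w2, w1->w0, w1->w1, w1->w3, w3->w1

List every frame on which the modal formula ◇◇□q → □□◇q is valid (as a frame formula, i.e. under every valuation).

The schema corresponds to a generalized confluence (Geach) condition: ∀x ∀y ∀z ((xR²y ∧ xR²z) → ∃w (yRw ∧ zRw)).
(a): ✓.
(b): fails — uR²u, uR²y but no t with uRt and yRt.
(c): fails — aR²b, aR²e but no w with bRw and eRw.
(d): fails — w1R²w0, w1R²w2 but no w with w0Rw and w2Rw.

(a)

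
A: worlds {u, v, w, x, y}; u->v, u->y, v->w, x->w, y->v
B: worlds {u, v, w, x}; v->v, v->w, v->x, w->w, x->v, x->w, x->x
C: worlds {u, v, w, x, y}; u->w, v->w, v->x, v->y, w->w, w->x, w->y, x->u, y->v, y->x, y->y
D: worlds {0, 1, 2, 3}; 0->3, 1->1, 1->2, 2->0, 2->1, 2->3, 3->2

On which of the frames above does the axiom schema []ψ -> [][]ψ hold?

The schema corresponds to transitivity: forall x forall y forall z (Rxy & Ryz -> Rxz).
A: fails — Ruv and Rvw but not Ruw.
B: condition met.
C: fails — Ryx and Rxu but not Ryu.
D: fails — R32 and R23 but not R33.
Valid on: B.

B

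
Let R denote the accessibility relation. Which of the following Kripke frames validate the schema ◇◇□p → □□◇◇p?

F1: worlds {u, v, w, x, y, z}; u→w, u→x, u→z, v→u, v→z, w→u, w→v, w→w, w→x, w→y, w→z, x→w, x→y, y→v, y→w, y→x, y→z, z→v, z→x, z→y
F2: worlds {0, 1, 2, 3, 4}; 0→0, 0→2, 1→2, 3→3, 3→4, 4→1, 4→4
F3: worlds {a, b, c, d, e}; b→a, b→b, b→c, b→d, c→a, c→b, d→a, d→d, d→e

F1

Frame correspondent (Sahlqvist): ∀x ∀y ∀z ((xR²y ∧ xR²z) → ∃w (yRw ∧ zR²w)) — i.e. a generalized confluence (Geach) condition.
F1: condition met.
F2: fails — 0R²0, 0R²2 but no w with 0Rw and 2R²w.
F3: fails — bR²a, bR²a but no w with aRw and aR²w.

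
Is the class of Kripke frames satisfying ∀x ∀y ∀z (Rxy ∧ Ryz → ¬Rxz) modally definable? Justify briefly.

No — not modally definable

Modal frame validity is preserved under surjective bounded morphisms.
The 3-cycle (worlds w0,w1,w2 with w0→w1→w2→w0) is intransitive. Mapping every world to a single reflexive point • is a surjective bounded morphism; the reflexive point is not intransitive (R••∧R•• but R••).
Hence intransitivity is not modally definable.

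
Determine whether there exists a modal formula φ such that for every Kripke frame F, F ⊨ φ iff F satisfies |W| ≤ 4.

Modal frame validity is preserved under disjoint unions.
Any modal formula valid on each of 5 disjoint one-world frames is valid on their disjoint union (validity is preserved under disjoint unions). Each one-world frame has |W|=1≤4, but the union has |W|=5.
So no modal formula (or set of formulas) defines exactly the |W|≤4 frames.

Not modally definable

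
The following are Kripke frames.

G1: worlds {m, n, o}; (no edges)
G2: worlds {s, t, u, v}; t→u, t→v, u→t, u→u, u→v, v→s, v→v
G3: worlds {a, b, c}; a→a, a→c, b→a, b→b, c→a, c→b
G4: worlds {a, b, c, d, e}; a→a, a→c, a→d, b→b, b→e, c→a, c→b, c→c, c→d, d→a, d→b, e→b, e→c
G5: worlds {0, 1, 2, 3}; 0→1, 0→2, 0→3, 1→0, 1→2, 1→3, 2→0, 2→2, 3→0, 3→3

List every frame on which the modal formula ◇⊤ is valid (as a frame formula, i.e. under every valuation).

G3, G4, G5

Frame correspondent (Sahlqvist): ∀x ∃y Rxy — i.e. seriality.
G1: fails — world m has no successor.
G2: fails — world s has no successor.
G3: ✓.
G4: ✓.
G5: ✓.
Valid on: G3, G4, G5.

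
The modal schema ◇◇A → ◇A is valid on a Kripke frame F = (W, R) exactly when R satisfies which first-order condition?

Transitivity

Equivalently (dual form): □A → □□A.
Suppose □A→□□A is valid. Take Rxy, Ryz and set V(A)={w : Rxw}. Then □A at x, so □□A at x, so □A at y, so A at z, i.e. Rxz.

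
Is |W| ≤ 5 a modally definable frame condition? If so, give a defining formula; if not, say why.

No — not modally definable

If a class were modally definable it would be closed under disjoint unions (Goldblatt–Thomason).
Any modal formula valid on each of 6 disjoint one-world frames is valid on their disjoint union (validity is preserved under disjoint unions). Each one-world frame has |W|=1≤5, but the union has |W|=6.
So no modal formula (or set of formulas) defines exactly the |W|≤5 frames.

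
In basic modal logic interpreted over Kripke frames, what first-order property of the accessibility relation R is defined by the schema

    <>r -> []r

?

Suppose ◇r→□r is valid. Take Rxy, Rxz and set V(r)={y}. Then ◇r at x, so □r at x, so r at z, i.e. z=y.

partial functionality: forall x forall y forall z (Rxy & Rxz -> y = z)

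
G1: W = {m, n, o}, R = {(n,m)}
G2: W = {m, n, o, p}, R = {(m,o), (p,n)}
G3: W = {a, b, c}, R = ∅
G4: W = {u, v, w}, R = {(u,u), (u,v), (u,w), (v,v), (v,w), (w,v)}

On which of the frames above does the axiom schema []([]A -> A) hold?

G3

Frame correspondent (Sahlqvist): forall x forall y (Rxy -> Ryy) — i.e. shift-reflexivity.
G1: fails — Rnm but not Rmm.
G2: fails — Rpn but not Rnn.
G3: ✓.
G4: fails — Ruw but not Rww.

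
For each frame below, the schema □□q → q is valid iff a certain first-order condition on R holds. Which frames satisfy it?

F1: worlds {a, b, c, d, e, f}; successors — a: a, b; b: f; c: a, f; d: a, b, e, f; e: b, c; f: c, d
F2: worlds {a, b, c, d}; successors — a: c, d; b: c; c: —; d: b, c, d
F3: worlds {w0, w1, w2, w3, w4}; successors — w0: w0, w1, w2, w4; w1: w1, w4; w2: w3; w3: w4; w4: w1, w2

Frame correspondent (Sahlqvist): ∀x ∃w (xR²w ∧ x = w) — i.e. a generalized confluence (Geach) condition.
F1: fails — at b but no w with bR²w and b=w.
F2: fails — at a but no w with aR²w and a=w.
F3: fails — at w2 but no w with w2R²w and w2=w.

none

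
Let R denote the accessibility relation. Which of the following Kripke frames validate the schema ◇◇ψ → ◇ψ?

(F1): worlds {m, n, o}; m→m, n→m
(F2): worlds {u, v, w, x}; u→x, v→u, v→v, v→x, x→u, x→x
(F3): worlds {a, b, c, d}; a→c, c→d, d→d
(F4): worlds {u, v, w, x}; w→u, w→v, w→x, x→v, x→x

This is the axiom for transitivity; its first-order frame correspondent is ∀x ∀y ∀z (Rxy ∧ Ryz → Rxz).
(F1): satisfies the condition.
(F2): fails — Rux and Rxu but not Ruu.
(F3): fails — Rac and Rcd but not Rad.
(F4): satisfies the condition.

(F1), (F4)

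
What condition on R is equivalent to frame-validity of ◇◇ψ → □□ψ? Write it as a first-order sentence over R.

This is a Sahlqvist (Geach-type) schema ◇^2□^0ψ → □^2◇^0ψ.
Minimal-valuation argument: fix x; take any y with xR^2y and any z with xR^2z. Set V(ψ) to the set of worlds R-reachable from y in exactly 0 steps. Then □^0ψ holds at y, so the antecedent holds at x; validity forces ◇^0ψ at z, giving a w with zR^0w and yR^0w.
First-order correspondent: ∀x ∀y ∀z ((xR²y ∧ xR²z) → ∃w (y = w ∧ z = w)).

∀x ∀y ∀z ((xR²y ∧ xR²z) → ∃w (y = w ∧ z = w))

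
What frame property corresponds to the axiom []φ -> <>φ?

Suppose □φ→◇φ is valid. At any x set V(φ)=W. Then □φ at x, so ◇φ at x, so x has a successor.

seriality: forall x exists y Rxy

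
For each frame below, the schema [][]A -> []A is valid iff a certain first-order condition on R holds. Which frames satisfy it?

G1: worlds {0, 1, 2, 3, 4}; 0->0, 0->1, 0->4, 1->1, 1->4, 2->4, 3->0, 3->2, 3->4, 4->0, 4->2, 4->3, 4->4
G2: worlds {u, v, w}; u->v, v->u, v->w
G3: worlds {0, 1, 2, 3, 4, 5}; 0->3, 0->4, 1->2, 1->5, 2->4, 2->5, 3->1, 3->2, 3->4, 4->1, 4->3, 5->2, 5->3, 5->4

This is the axiom for density; its first-order frame correspondent is forall x forall y (Rxy -> exists z (Rxz & Rzy)).
G1: satisfies the condition.
G2: fails — Ruv but no z with Ruz and Rzv.
G3: fails — R25 but no z with R2z and Rz5.
Valid on: G1.

G1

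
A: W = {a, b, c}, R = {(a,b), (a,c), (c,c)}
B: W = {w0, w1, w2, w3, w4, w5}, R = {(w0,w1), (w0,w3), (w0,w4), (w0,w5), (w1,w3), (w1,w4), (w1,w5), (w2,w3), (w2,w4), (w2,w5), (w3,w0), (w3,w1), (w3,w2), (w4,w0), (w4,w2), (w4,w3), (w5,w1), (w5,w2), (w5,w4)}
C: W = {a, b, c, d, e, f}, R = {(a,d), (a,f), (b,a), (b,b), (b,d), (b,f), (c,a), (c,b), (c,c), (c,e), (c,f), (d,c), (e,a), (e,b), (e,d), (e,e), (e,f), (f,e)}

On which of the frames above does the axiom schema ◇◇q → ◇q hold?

A

Frame correspondent (Sahlqvist): ∀x ∀y (xR²y → ∃w (y = w ∧ xRw)) — i.e. a generalized confluence (Geach) condition.
A: satisfies the condition.
B: fails — w0R²w0 but no w with w0=w and w0Rw.
C: fails — aR²c but no w with c=w and aRw.
Valid on: A.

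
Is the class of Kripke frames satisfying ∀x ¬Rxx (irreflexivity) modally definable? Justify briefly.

Not definable by any modal formula

Any modally definable frame class is closed under surjective bounded morphisms.
The 3-cycle (worlds a,b,c with a→b→c→a) is irreflexive, and the map sending every world to a single reflexive point • is a surjective bounded morphism (forth: every edge maps to (•,•); back: every world has a successor). So any modal formula valid on the 3-cycle is also valid on the reflexive point, which is not irreflexive.
So the class is not modally definable.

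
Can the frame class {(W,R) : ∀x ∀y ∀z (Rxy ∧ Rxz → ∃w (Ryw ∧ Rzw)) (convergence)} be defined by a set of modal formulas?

This is a Sahlqvist condition; the .2 axiom ◇□q → □◇q defines it.
Suppose ◇□q→□◇q is valid. Take Rxy, Rxz and set V(q)={w : Ryw}. Then □q at y so ◇□q at x, so □◇q at x, so ◇q at z, giving w with Rzw and Ryw.

Yes — defined by ◇□q → □◇q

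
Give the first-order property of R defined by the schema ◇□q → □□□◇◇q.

∀x ∀y ∀z ((xRy ∧ xR³z) → ∃w (yRw ∧ zR²w))

This is a Sahlqvist (Geach-type) schema ◇^1□^1q → □^3◇^2q.
Minimal-valuation argument: fix x; take any y with xR^1y and any z with xR^3z. Set V(q) to the set of worlds R-reachable from y in exactly 1 step. Then □^1q holds at y, so the antecedent holds at x; validity forces ◇^2q at z, giving a w with zR^2w and yR^1w.
First-order correspondent: ∀x ∀y ∀z ((xRy ∧ xR³z) → ∃w (yRw ∧ zR²w)).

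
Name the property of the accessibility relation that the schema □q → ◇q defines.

Seriality

Suppose □q→◇q is valid. At any x set V(q)=W. Then □q at x, so ◇q at x, so x has a successor.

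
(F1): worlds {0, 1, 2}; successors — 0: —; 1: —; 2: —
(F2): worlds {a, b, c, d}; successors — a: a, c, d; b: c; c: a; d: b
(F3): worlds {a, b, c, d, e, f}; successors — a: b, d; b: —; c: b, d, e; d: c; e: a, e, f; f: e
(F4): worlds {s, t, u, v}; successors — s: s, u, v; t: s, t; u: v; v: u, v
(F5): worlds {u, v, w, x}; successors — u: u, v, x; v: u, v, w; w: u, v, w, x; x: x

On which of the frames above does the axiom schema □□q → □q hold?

(F1), (F4), (F5)

Frame correspondent (Sahlqvist): ∀x ∀y (Rxy → ∃z (Rxz ∧ Rzy)) — i.e. density.
(F1): ✓.
(F2): fails — Rbc but no z with Rbz and Rzc.
(F3): fails — Rcd but no z with Rcz and Rzd.
(F4): ✓.
(F5): ✓.
Valid on: (F1), (F4), (F5).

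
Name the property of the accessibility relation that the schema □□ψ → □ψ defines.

density: ∀x ∀y (Rxy → ∃z (Rxz ∧ Rzy))

Suppose □□ψ→□ψ is valid. Take Rxy and set V(ψ)={w : xR²w}. Then □□ψ at x, so □ψ at x, so ψ at y, i.e. ∃z(Rxz∧Rzy).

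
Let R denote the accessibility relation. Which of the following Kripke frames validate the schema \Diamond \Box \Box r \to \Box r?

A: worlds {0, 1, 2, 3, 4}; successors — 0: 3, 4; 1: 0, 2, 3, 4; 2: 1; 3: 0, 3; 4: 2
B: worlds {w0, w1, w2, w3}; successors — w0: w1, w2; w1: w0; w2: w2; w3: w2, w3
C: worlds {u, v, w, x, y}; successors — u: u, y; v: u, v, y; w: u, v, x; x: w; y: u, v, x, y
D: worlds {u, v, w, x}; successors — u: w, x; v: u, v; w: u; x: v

none

The schema corresponds to a generalized confluence (Geach) condition: \forall x \forall y \forall z ((xRy \wedge xRz) \to \exists w (y R^2 w \wedge z = w)).
A: fails — 0R4, 0R3 but no w with 4R²w and 3=w.
B: fails — w0Rw2, w0Rw1 but no w with w2R²w and w1=w.
C: fails — yRx, yRy but no t with xR²t and y=t.
D: fails — uRx, uRw but no t with xR²t and w=t.
Valid on no frame.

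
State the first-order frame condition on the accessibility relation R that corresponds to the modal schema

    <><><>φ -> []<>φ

This is a Sahlqvist (Geach-type) schema ◇^3□^0φ → □^1◇^1φ.
First-order correspondent: forall x forall y forall z ((x R^3 y & xRz) -> exists w (y = w & zRw)).

forall x forall y forall z ((x R^3 y & xRz) -> exists w (y = w & zRw))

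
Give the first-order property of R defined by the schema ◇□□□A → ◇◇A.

∀x ∀y (xRy → ∃w (yR³w ∧ xR²w))

This is a Sahlqvist (Geach-type) schema ◇^1□^3A → □^0◇^2A.
Minimal-valuation argument: fix x; take any y with xR^1y and any z with xR^0z. Set V(A) to the set of worlds R-reachable from y in exactly 3 steps. Then □^3A holds at y, so the antecedent holds at x; validity forces ◇^2A at z, giving a w with zR^2w and yR^3w.
First-order correspondent: ∀x ∀y (xRy → ∃w (yR³w ∧ xR²w)).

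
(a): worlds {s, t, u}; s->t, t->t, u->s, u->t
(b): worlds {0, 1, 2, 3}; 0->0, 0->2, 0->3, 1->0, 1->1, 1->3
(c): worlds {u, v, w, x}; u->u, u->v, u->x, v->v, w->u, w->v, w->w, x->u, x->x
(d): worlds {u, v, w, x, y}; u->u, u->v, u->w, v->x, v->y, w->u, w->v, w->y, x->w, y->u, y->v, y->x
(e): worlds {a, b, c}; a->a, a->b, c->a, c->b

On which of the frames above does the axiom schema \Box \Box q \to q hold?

Frame correspondent (Sahlqvist): \forall x \exists w (x R^2 w \wedge x = w) — i.e. a generalized confluence (Geach) condition.
(a): fails — at s but no w with sR²w and s=w.
(b): fails — at 2 but no w with 2R²w and 2=w.
(c): holds.
(d): fails — at x but no t with xR²t and x=t.
(e): fails — at b but no w with bR²w and b=w.
Valid on: (c).

(c)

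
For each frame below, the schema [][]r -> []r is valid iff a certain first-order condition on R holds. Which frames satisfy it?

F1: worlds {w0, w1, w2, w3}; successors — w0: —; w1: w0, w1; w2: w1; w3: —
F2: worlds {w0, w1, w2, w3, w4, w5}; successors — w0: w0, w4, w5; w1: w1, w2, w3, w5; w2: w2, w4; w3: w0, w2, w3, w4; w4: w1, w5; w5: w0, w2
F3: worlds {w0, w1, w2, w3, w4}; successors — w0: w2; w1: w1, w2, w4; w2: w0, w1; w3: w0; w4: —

F1, F2

The schema corresponds to density: forall x forall y (Rxy -> exists z (Rxz & Rzy)).
F1: holds.
F2: holds.
F3: fails — Rw3w0 but no z with Rw3z and Rzw0.
Valid on: F1, F2.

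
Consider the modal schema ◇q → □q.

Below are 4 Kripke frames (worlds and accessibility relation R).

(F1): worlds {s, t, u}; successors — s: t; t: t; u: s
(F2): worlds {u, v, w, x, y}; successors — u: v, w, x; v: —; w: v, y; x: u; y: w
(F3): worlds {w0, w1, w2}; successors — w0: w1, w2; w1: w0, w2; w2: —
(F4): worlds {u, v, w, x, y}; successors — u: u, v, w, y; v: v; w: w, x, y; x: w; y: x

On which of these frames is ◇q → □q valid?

Frame correspondent (Sahlqvist): ∀x ∀y ∀z (Rxy ∧ Rxz → y = z) — i.e. partial functionality.
(F1): condition met.
(F2): fails — u sees both v and w.
(F3): fails — w0 sees both w1 and w2.
(F4): fails — u sees both u and v.

(F1)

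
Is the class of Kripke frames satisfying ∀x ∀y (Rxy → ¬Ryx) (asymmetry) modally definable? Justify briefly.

Any modally definable frame class is closed under surjective bounded morphisms.
The 3-cycle (worlds w0,w1,w2 with w0→w1→w2→w0) is asymmetric. Mapping every world to a single reflexive point • is a surjective bounded morphism, and the reflexive point is not asymmetric (R•• but asymmetry requires ¬R••).
So no modal formula (or set of formulas) defines exactly the asymmetric frames.

No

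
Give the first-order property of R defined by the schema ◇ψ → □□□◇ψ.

∀x ∀y ∀z ((xRy ∧ xR³z) → ∃w (y = w ∧ zRw))

This is a Sahlqvist (Geach-type) schema ◇^1□^0ψ → □^3◇^1ψ.
First-order correspondent: ∀x ∀y ∀z ((xRy ∧ xR³z) → ∃w (y = w ∧ zRw)).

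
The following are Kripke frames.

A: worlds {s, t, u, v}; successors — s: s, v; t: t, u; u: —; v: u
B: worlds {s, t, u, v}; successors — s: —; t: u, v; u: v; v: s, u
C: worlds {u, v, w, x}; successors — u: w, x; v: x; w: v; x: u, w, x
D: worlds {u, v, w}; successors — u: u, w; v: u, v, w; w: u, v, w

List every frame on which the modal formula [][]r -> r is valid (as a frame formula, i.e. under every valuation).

This is the axiom for a generalized confluence (Geach) condition; its first-order frame correspondent is forall x exists w (x R^2 w & x = w).
A: fails — at u but no w with uR²w and u=w.
B: fails — at s but no w with sR²w and s=w.
C: fails — at v but no t with vR²t and v=t.
D: ✓.
Valid on: D.

D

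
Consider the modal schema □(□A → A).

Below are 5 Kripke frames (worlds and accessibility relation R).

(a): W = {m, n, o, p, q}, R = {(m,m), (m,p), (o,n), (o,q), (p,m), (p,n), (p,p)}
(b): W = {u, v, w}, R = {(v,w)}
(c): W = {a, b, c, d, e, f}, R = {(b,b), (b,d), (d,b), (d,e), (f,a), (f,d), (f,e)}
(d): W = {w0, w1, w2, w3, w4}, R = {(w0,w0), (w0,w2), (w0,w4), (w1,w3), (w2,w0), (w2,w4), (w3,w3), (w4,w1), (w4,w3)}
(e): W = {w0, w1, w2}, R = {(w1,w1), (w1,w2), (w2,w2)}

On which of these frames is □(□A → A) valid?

The schema corresponds to shift-reflexivity: ∀x ∀y (Rxy → Ryy).
(a): fails — Ron but not Rnn.
(b): fails — Rvw but not Rww.
(c): fails — Rfd but not Rdd.
(d): fails — Rw0w4 but not Rw4w4.
(e): holds.
Valid on: (e).

(e)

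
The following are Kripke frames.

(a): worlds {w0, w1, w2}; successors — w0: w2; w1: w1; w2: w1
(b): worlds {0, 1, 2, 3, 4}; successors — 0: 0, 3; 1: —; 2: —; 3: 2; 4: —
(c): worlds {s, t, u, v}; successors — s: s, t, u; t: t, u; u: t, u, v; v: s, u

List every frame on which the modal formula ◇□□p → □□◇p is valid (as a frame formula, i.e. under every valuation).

(a), (c)

The schema corresponds to a generalized confluence (Geach) condition: ∀x ∀y ∀z ((xRy ∧ xR²z) → ∃w (yR²w ∧ zRw)).
(a): satisfies the condition.
(b): fails — 0R0, 0R²2 but no w with 0R²w and 2Rw.
(c): satisfies the condition.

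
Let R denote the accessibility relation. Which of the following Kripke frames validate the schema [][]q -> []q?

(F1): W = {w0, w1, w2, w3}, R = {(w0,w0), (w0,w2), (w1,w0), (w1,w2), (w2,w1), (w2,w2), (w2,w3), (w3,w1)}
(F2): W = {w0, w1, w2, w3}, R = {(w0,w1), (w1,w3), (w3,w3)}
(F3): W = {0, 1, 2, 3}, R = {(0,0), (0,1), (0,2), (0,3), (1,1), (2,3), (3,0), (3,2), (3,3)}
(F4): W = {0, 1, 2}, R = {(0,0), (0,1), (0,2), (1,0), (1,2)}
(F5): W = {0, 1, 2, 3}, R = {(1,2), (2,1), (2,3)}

The schema corresponds to density: forall x forall y (Rxy -> exists z (Rxz & Rzy)).
(F1): fails — Rw3w1 but no z with Rw3z and Rzw1.
(F2): fails — Rw0w1 but no z with Rw0z and Rzw1.
(F3): ✓.
(F4): ✓.
(F5): fails — R12 but no z with R1z and Rz2.

(F3), (F4)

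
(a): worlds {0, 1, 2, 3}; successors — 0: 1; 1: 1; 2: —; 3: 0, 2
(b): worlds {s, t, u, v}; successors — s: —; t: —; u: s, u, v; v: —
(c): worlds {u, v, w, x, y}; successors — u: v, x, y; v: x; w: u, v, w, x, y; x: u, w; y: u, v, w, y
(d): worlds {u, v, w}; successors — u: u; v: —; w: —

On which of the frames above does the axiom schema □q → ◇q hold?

(c)

The schema corresponds to seriality: ∀x ∃y Rxy.
(a): fails — world 2 has no successor.
(b): fails — world s has no successor.
(c): satisfies the condition.
(d): fails — world v has no successor.
Valid on: (c).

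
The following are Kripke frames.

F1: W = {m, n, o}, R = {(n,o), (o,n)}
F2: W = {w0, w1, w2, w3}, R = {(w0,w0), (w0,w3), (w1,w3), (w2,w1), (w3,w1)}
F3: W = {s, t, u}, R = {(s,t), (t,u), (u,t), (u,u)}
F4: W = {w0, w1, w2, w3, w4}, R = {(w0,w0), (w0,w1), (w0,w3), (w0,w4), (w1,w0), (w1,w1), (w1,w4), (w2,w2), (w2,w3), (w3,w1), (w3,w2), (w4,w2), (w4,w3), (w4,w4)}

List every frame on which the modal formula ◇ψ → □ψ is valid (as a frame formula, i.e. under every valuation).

F1

Frame correspondent (Sahlqvist): ∀x ∀y ∀z (Rxy ∧ Rxz → y = z) — i.e. partial functionality.
F1: satisfies the condition.
F2: fails — w0 sees both w0 and w3.
F3: fails — u sees both t and u.
F4: fails — w0 sees both w0 and w1.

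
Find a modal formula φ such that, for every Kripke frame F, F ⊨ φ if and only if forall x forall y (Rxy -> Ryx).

q → □◇q

A defining formula is q → □◇q (the B axiom).
Suppose q→□◇q is valid. Take Rxy and set V(q)={x}. Then q at x, so □◇q at x, so ◇q at y, so some z with Ryz has q; z=x, i.e. Ryx.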